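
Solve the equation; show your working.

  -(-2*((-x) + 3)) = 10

Step 1. [-(-2*((-x) + 3)) = 10] flip signs both sides. So neg: -2*((-x) + 3) = -10.
Step 2. [-2*((-x) + 3) = -10] -2·(inner) — divide through by -2 ⇒ div: (-x) + 3 = 5.
Step 3. [(-x) + 3 = 5] peel the +3: subtract 3 from each side ⇒ sub: -x = 2.
Step 4. [-x = 2] LHS negated; negate both sides, so neg: x = -2.

Answer: x ∈ {-2}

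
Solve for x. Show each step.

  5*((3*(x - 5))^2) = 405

Step 1. [5*((3*(x - 5))^2) = 405] LHS = 5·(…); ÷5 both sides ⇒ div: (3*(x - 5))^2 = 81.
Step 2. [(3*(x - 5))^2 = 81] √ both sides: 81 ≥ 0 gives two branches ⇒ sqrt: 3*(x - 5) = 9 or -9.
Step 3. [3*(x - 5) = 9 or -9] LHS = 3·(…); ÷3 both sides, so div: x - 5 = 3 or -3.
Step 4. [x - 5 = 3 or -3] add 5: x sits inside (… - 5). So sub: x = 8 or 2.

Answer: x ∈ {2, 8}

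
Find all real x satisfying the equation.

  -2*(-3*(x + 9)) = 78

Step 1. [-2*(-3*(x + 9)) = 78] leading coefficient -2: divide by -2 ⇒ div: -3*(x + 9) = -39.
Step 2. [-3*(x + 9) = -39] divide by the outer -3, so div: x + 9 = 13.
Step 3. [x + 9 = 13] peel the +9: subtract 9 from each side ⇒ sub: x = 4.

Answer: x ∈ {4}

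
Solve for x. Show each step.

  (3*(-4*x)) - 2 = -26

Step 1. [(3*(-4*x)) - 2 = -26] 2 comes off first (add 2) ⇒ sub: 3*(-4*x) = -24.
Step 2. [3*(-4*x) = -24] LHS = 3·(…); ÷3 both sides ⇒ div: -4*x = -8.
Step 3. [-4*x = -8] leading coefficient -4: divide by -4 ⇒ div: x = 2.

Answer: x ∈ {2}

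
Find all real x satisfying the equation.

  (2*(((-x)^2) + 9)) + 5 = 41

Step 1. [(2*(((-x)^2) + 9)) + 5 = 41] peel the +5: subtract 5 from each side. So sub: 2*(((-x)^2) + 9) = 36.
Step 2. [2*(((-x)^2) + 9) = 36] 2·(inner) — divide through by 2, so div: ((-x)^2) + 9 = 18.
Step 3. [((-x)^2) + 9 = 18] peel the +9: subtract 9 from each side, so sub: (-x)^2 = 9.
Step 4. [(-x)^2 = 9] LHS squared, RHS 9 ≥ 0: apply √ (±) ⇒ sqrt: -x = 3 or -3.
Step 5. [-x = 3 or -3] flip signs both sides. So neg: x = -3 or 3.

Answer: x ∈ {-3, 3}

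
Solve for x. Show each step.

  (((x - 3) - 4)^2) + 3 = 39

Step 1. [(((x - 3) - 4)^2) + 3 = 39] +3 is outermost — subtract 3 both sides, so sub: ((x - 3) - 4)^2 = 36.
Step 2. [((x - 3) - 4)^2 = 36] 36 ≥ 0, LHS is (·)² — take ±√ ⇒ sqrt: (x - 3) - 4 = 6 or -6.
Step 3. [(x - 3) - 4 = 6 or -6] peel the -4: add 4 from each side, so sub: x - 3 = 10 or -2.
Step 4. [x - 3 = 10 or -2] the outer -3 inverts by adding 3, so sub: x = 13 or 1.

Answer: x ∈ {1, 13}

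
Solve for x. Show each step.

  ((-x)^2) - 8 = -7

Step 1. [((-x)^2) - 8 = -7] peel the -8: add 8 from each side ⇒ sub: (-x)^2 = 1.
Step 2. [(-x)^2 = 1] LHS squared, RHS 1 ≥ 0: apply √ (±). So sqrt: -x = 1 or -1.
Step 3. [-x = 1 or -1] flip signs both sides. So neg: x = -1 or 1.

Answer: x ∈ {-1, 1}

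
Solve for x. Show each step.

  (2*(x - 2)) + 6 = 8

Step 1. [(2*(x - 2)) + 6 = 8] common factor 2 (LHS and 8) — divide through ⇒ factor: (x - 2) + 3 = 4.
Step 2. [(x - 2) + 3 = 4] the outer +3 inverts by subtracting 3, so sub: x - 2 = 1.
Step 3. [x - 2 = 1] the outer -2 inverts by adding 2 ⇒ sub: x = 3.

Answer: x ∈ {3}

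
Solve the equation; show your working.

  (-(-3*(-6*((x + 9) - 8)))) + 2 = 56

Step 1. [(-(-3*(-6*((x + 9) - 8)))) + 2 = 56] the outer +2 inverts by subtracting 2. So sub: -(-3*(-6*((x + 9) - 8))) = 54.
Step 2. [-(-3*(-6*((x + 9) - 8))) = 54] flip signs both sides, so neg: -3*(-6*((x + 9) - 8)) = -54.
Step 3. [-3*(-6*((x + 9) - 8)) = -54] leading coefficient -3: divide by -3, so div: -6*((x + 9) - 8) = 18.
Step 4. [-6*((x + 9) - 8) = 18] -6·(inner) — divide through by -6 ⇒ div: (x + 9) - 8 = -3.
Step 5. [(x + 9) - 8 = -3] the outer -8 inverts by adding 8, so sub: x + 9 = 5.
Step 6. [x + 9 = 5] +9 is outermost — subtract 9 both sides ⇒ sub: x = -4.

Answer: x ∈ {-4}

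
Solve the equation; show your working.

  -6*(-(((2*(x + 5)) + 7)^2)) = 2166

Step 1. [-6*(-(((2*(x + 5)) + 7)^2)) = 2166] -6·(inner) — divide through by -6 ⇒ div: -(((2*(x + 5)) + 7)^2) = -361.
Step 2. [-(((2*(x + 5)) + 7)^2) = -361] flip signs both sides ⇒ neg: ((2*(x + 5)) + 7)^2 = 361.
Step 3. [((2*(x + 5)) + 7)^2 = 361] 361 ≥ 0, LHS is (·)² — take ±√, so sqrt: (2*(x + 5)) + 7 = 19 or -19.
Step 4. [(2*(x + 5)) + 7 = 19 or -19] the outer +7 inverts by subtracting 7 ⇒ sub: 2*(x + 5) = 12 or -26.
Step 5. [2*(x + 5) = 12 or -26] 2·(inner) — divide through by 2 ⇒ div: x + 5 = 6 or -13.
Step 6. [x + 5 = 6 or -13] the outer +5 inverts by subtracting 5, so sub: x = 1 or -18.

Answer: x ∈ {-18, 1}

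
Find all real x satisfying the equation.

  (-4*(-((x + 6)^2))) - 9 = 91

Step 1. [(-4*(-((x + 6)^2))) - 9 = 91] -9 is outermost — add 9 both sides. So sub: -4*(-((x + 6)^2)) = 100.
Step 2. [-4*(-((x + 6)^2)) = 100] divide by the outer -4. So div: -((x + 6)^2) = -25.
Step 3. [-((x + 6)^2) = -25] flip signs both sides. So neg: (x + 6)^2 = 25.
Step 4. [(x + 6)^2 = 25] √ both sides: 25 ≥ 0 gives two branches ⇒ sqrt: x + 6 = 5 or -5.
Step 5. [x + 6 = 5 or -5] 6 comes off first (subtract 6), so sub: x = -1 or -11.

Answer: x ∈ {-11, -1}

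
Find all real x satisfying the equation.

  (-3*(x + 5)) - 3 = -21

Step 1. [(-3*(x + 5)) - 3 = -21] common factor -3 (LHS and -21) — divide through, so factor: (x + 5) + 1 = 7.
Step 2. [(x + 5) + 1 = 7] peel the +1: subtract 1 from each side. So sub: x + 5 = 6.
Step 3. [x + 5 = 6] the outer +5 inverts by subtracting 5. So sub: x = 1.

Answer: x ∈ {1}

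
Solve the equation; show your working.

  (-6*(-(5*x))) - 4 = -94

Step 1. [(-6*(-(5*x))) - 4 = -94] -4 is outermost — add 4 both sides, so sub: -6*(-(5*x)) = -90.
Step 2. [-6*(-(5*x)) = -90] LHS = -6·(…); ÷-6 both sides ⇒ div: -(5*x) = 15.
Step 3. [-(5*x) = 15] leading − — multiply by −1 ⇒ neg: 5*x = -15.
Step 4. [5*x = -15] 5·(inner) — divide through by 5 ⇒ div: x = -3.

Answer: x ∈ {-3}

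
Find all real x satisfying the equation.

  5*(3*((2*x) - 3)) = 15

Step 1. [5*(3*((2*x) - 3)) = 15] leading coefficient 5: divide by 5 ⇒ div: 3*((2*x) - 3) = 3.
Step 2. [3*((2*x) - 3) = 3] 3·(inner) — divide through by 3 ⇒ div: (2*x) - 3 = 1.
Step 3. [(2*x) - 3 = 1] add 3: x sits inside (… - 3). So sub: 2*x = 4.
Step 4. [2*x = 4] 2·(inner) — divide through by 2, so div: x = 2.

Answer: x ∈ {2}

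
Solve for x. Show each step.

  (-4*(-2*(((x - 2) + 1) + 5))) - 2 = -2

Step 1. [(-4*(-2*(((x - 2) + 1) + 5))) - 2 = -2] the outer -2 inverts by adding 2 ⇒ sub: -4*(-2*(((x - 2) + 1) + 5)) = 0.
Step 2. [-4*(-2*(((x - 2) + 1) + 5)) = 0] -4·(inner) — divide through by -4, so div: -2*(((x - 2) + 1) + 5) = 0.
Step 3. [-2*(((x - 2) + 1) + 5) = 0] LHS = -2·(…); ÷-2 both sides. So div: ((x - 2) + 1) + 5 = 0.
Step 4. [((x - 2) + 1) + 5 = 0] subtract 5: x sits inside (… + 5). So sub: (x - 2) + 1 = -5.
Step 5. [(x - 2) + 1 = -5] +1 is outermost — subtract 1 both sides ⇒ sub: x - 2 = -6.
Step 6. [x - 2 = -6] add 2: x sits inside (… - 2), so sub: x = -4.

Answer: x ∈ {-4}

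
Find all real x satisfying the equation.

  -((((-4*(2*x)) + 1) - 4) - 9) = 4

Step 1. [-((((-4*(2*x)) + 1) - 4) - 9) = 4] LHS negated; negate both sides, so neg: (((-4*(2*x)) + 1) - 4) - 9 = -4.
Step 2. [(((-4*(2*x)) + 1) - 4) - 9 = -4] add 9: x sits inside (… - 9), so sub: ((-4*(2*x)) + 1) - 4 = 5.
Step 3. [((-4*(2*x)) + 1) - 4 = 5] 4 comes off first (add 4) ⇒ sub: (-4*(2*x)) + 1 = 9.
Step 4. [(-4*(2*x)) + 1 = 9] the outer +1 inverts by subtracting 1, so sub: -4*(2*x) = 8.
Step 5. [-4*(2*x) = 8] divide by the outer -4. So div: 2*x = -2.
Step 6. [2*x = -2] LHS = 2·(…); ÷2 both sides ⇒ div: x = -1.

Answer: x ∈ {-1}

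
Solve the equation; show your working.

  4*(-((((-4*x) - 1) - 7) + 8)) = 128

Step 1. [4*(-((((-4*x) - 1) - 7) + 8)) = 128] LHS = 4·(…); ÷4 both sides. So div: -((((-4*x) - 1) - 7) + 8) = 32.
Step 2. [-((((-4*x) - 1) - 7) + 8) = 32] LHS negated; negate both sides ⇒ neg: (((-4*x) - 1) - 7) + 8 = -32.
Step 3. [(((-4*x) - 1) - 7) + 8 = -32] subtract 8: x sits inside (… + 8). So sub: ((-4*x) - 1) - 7 = -40.
Step 4. [((-4*x) - 1) - 7 = -40] add 7: x sits inside (… - 7) ⇒ sub: (-4*x) - 1 = -33.
Step 5. [(-4*x) - 1 = -33] 1 comes off first (add 1). So sub: -4*x = -32.
Step 6. [-4*x = -32] -4 out front; divide by -4, so div: x = 8.

Answer: x ∈ {8}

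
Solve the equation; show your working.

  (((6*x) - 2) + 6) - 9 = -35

Step 1. [(((6*x) - 2) + 6) - 9 = -35] peel the -9: add 9 from each side ⇒ sub: ((6*x) - 2) + 6 = -26.
Step 2. [((6*x) - 2) + 6 = -26] 6 comes off first (subtract 6) ⇒ sub: (6*x) - 2 = -32.
Step 3. [(6*x) - 2 = -32] add 2: x sits inside (… - 2) ⇒ sub: 6*x = -30.
Step 4. [6*x = -30] 6·(inner) — divide through by 6. So div: x = -5.

Answer: x ∈ {-5}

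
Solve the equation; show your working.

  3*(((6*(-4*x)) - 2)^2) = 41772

Step 1. [3*(((6*(-4*x)) - 2)^2) = 41772] divide by the outer 3. So div: ((6*(-4*x)) - 2)^2 = 13924.
Step 2. [((6*(-4*x)) - 2)^2 = 13924] √ both sides: 13924 ≥ 0 gives two branches, so sqrt: (6*(-4*x)) - 2 = 118 or -118.
Step 3. [(6*(-4*x)) - 2 = 118 or -118] 2 comes off first (add 2). So sub: 6*(-4*x) = 120 or -116.
Step 4. [6*(-4*x) = 120 or -116] divide by the outer 6 ⇒ div: -4*x = 20 or -58/3.
Step 5. [-4*x = 20 or -58/3] -4 out front; divide by -4, so div: x = -5 or 29/6.

Answer: x ∈ {-5, 29/6}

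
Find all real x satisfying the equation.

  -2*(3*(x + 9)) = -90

Step 1. [-2*(3*(x + 9)) = -90] LHS = -2·(…); ÷-2 both sides ⇒ div: 3*(x + 9) = 45.
Step 2. [3*(x + 9) = 45] 3 out front; divide by 3, so div: x + 9 = 15.
Step 3. [x + 9 = 15] the outer +9 inverts by subtracting 9, so sub: x = 6.

Answer: x ∈ {6}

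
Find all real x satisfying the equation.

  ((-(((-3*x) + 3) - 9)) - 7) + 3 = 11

Step 1. [((-(((-3*x) + 3) - 9)) - 7) + 3 = 11] subtract 3: x sits inside (… + 3), so sub: (-(((-3*x) + 3) - 9)) - 7 = 8.
Step 2. [(-(((-3*x) + 3) - 9)) - 7 = 8] 7 comes off first (add 7) ⇒ sub: -(((-3*x) + 3) - 9) = 15.
Step 3. [-(((-3*x) + 3) - 9) = 15] LHS negated; negate both sides ⇒ neg: ((-3*x) + 3) - 9 = -15.
Step 4. [((-3*x) + 3) - 9 = -15] the outer -9 inverts by adding 9 ⇒ sub: (-3*x) + 3 = -6.
Step 5. [(-3*x) + 3 = -6] common factor -3 (LHS and -6) — divide through. So factor: x - 1 = 2.
Step 6. [x - 1 = 2] peel the -1: add 1 from each side ⇒ sub: x = 3.

Answer: x ∈ {3}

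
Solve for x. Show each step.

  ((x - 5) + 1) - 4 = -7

Step 1. [((x - 5) + 1) - 4 = -7] add 4: x sits inside (… - 4), so sub: (x - 5) + 1 = -3.
Step 2. [(x - 5) + 1 = -3] +1 is outermost — subtract 1 both sides ⇒ sub: x - 5 = -4.
Step 3. [x - 5 = -4] peel the -5: add 5 from each side, so sub: x = 1.

Answer: x ∈ {1}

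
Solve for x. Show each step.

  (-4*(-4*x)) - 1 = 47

Step 1. [(-4*(-4*x)) - 1 = 47] the outer -1 inverts by adding 1, so sub: -4*(-4*x) = 48.
Step 2. [-4*(-4*x) = 48] LHS = -4·(…); ÷-4 both sides. So div: -4*x = -12.
Step 3. [-4*x = -12] leading coefficient -4: divide by -4 ⇒ div: x = 3.

Answer: x ∈ {3}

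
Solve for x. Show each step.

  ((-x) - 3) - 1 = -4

Step 1. [((-x) - 3) - 1 = -4] the outer -1 inverts by adding 1 ⇒ sub: (-x) - 3 = -3.
Step 2. [(-x) - 3 = -3] 3 comes off first (add 3) ⇒ sub: -x = 0.
Step 3. [-x = 0] leading − — multiply by −1, so neg: x = 0.

Answer: x ∈ {0}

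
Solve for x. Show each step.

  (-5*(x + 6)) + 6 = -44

Step 1. [(-5*(x + 6)) + 6 = -44] +6 is outermost — subtract 6 both sides ⇒ sub: -5*(x + 6) = -50.
Step 2. [-5*(x + 6) = -50] LHS = -5·(…); ÷-5 both sides. So div: x + 6 = 10.
Step 3. [x + 6 = 10] 6 comes off first (subtract 6) ⇒ sub: x = 4.

Answer: x ∈ {4}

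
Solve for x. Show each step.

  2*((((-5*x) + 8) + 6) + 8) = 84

Step 1. [2*((((-5*x) + 8) + 6) + 8) = 84] 2 out front; divide by 2. So div: (((-5*x) + 8) + 6) + 8 = 42.
Step 2. [(((-5*x) + 8) + 6) + 8 = 42] +8 is outermost — subtract 8 both sides. So sub: ((-5*x) + 8) + 6 = 34.
Step 3. [((-5*x) + 8) + 6 = 34] peel the +6: subtract 6 from each side ⇒ sub: (-5*x) + 8 = 28.
Step 4. [(-5*x) + 8 = 28] 8 comes off first (subtract 8) ⇒ sub: -5*x = 20.
Step 5. [-5*x = 20] divide by the outer -5 ⇒ div: x = -4.

Answer: x ∈ {-4}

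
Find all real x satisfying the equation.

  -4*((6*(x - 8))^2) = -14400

Step 1. [-4*((6*(x - 8))^2) = -14400] LHS = -4·(…); ÷-4 both sides ⇒ div: (6*(x - 8))^2 = 3600.
Step 2. [(6*(x - 8))^2 = 3600] 3600 ≥ 0, LHS is (·)² — take ±√ ⇒ sqrt: 6*(x - 8) = 60 or -60.
Step 3. [6*(x - 8) = 60 or -60] leading coefficient 6: divide by 6, so div: x - 8 = 10 or -10.
Step 4. [x - 8 = 10 or -10] 8 comes off first (add 8) ⇒ sub: x = 18 or -2.

Answer: x ∈ {-2, 18}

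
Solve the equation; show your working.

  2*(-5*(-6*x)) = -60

Step 1. [2*(-5*(-6*x)) = -60] leading coefficient 2: divide by 2, so div: -5*(-6*x) = -30.
Step 2. [-5*(-6*x) = -30] -5·(inner) — divide through by -5 ⇒ div: -6*x = 6.
Step 3. [-6*x = 6] leading coefficient -6: divide by -6. So div: x = -1.

Answer: x ∈ {-1}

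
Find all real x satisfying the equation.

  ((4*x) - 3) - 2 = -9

Step 1. [((4*x) - 3) - 2 = -9] -2 is outermost — add 2 both sides, so sub: (4*x) - 3 = -7.
Step 2. [(4*x) - 3 = -7] add 3: x sits inside (… - 3) ⇒ sub: 4*x = -4.
Step 3. [4*x = -4] LHS = 4·(…); ÷4 both sides ⇒ div: x = -1.

Answer: x ∈ {-1}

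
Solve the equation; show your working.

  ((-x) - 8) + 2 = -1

Step 1. [((-x) - 8) + 2 = -1] peel the +2: subtract 2 from each side ⇒ sub: (-x) - 8 = -3.
Step 2. [(-x) - 8 = -3] the outer -8 inverts by adding 8 ⇒ sub: -x = 5.
Step 3. [-x = 5] LHS negated; negate both sides. So neg: x = -5.

Answer: x ∈ {-5}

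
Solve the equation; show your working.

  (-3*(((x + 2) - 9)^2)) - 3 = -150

Step 1. [(-3*(((x + 2) - 9)^2)) - 3 = -150] -3 | LHS and -3 | -150: pull -3 out ⇒ factor: (((x + 2) - 9)^2) + 1 = 50.
Step 2. [(((x + 2) - 9)^2) + 1 = 50] 1 comes off first (subtract 1), so sub: ((x + 2) - 9)^2 = 49.
Step 3. [((x + 2) - 9)^2 = 49] √ both sides: 49 ≥ 0 gives two branches ⇒ sqrt: (x + 2) - 9 = 7 or -7.
Step 4. [(x + 2) - 9 = 7 or -7] the outer -9 inverts by adding 9. So sub: x + 2 = 16 or 2.
Step 5. [x + 2 = 16 or 2] peel the +2: subtract 2 from each side ⇒ sub: x = 14 or 0.

Answer: x ∈ {0, 14}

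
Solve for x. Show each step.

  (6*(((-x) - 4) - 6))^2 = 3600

Step 1. [(6*(((-x) - 4) - 6))^2 = 3600] LHS squared, RHS 3600 ≥ 0: apply √ (±). So sqrt: 6*(((-x) - 4) - 6) = 60 or -60.
Step 2. [6*(((-x) - 4) - 6) = 60 or -60] LHS = 6·(…); ÷6 both sides. So div: ((-x) - 4) - 6 = 10 or -10.
Step 3. [((-x) - 4) - 6 = 10 or -10] add 6: x sits inside (… - 6). So sub: (-x) - 4 = 16 or -4.
Step 4. [(-x) - 4 = 16 or -4] 4 comes off first (add 4) ⇒ sub: -x = 20 or 0.
Step 5. [-x = 20 or 0] leading − — multiply by −1. So neg: x = -20 or 0.

Answer: x ∈ {-20, 0}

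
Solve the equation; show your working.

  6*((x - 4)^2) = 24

Step 1. [6*((x - 4)^2) = 24] leading coefficient 6: divide by 6 ⇒ div: (x - 4)^2 = 4.
Step 2. [(x - 4)^2 = 4] 4 ≥ 0, LHS is (·)² — take ±√ ⇒ sqrt: x - 4 = 2 or -2.
Step 3. [x - 4 = 2 or -2] 4 comes off first (add 4), so sub: x = 6 or 2.

Answer: x ∈ {2, 6}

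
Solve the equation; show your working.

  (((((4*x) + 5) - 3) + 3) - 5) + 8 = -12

Step 1. [(((((4*x) + 5) - 3) + 3) - 5) + 8 = -12] the outer +8 inverts by subtracting 8 ⇒ sub: ((((4*x) + 5) - 3) + 3) - 5 = -20.
Step 2. [((((4*x) + 5) - 3) + 3) - 5 = -20] -5 is outermost — add 5 both sides. So sub: (((4*x) + 5) - 3) + 3 = -15.
Step 3. [(((4*x) + 5) - 3) + 3 = -15] the outer +3 inverts by subtracting 3, so sub: ((4*x) + 5) - 3 = -18.
Step 4. [((4*x) + 5) - 3 = -18] -3 is outermost — add 3 both sides. So sub: (4*x) + 5 = -15.
Step 5. [(4*x) + 5 = -15] the outer +5 inverts by subtracting 5, so sub: 4*x = -20.
Step 6. [4*x = -20] divide by the outer 4, so div: x = -5.

Answer: x ∈ {-5}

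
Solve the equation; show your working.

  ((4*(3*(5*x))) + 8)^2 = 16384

Step 1. [((4*(3*(5*x))) + 8)^2 = 16384] √ both sides: 16384 ≥ 0 gives two branches ⇒ sqrt: (4*(3*(5*x))) + 8 = 128 or -128.
Step 2. [(4*(3*(5*x))) + 8 = 128 or -128] +8 is outermost — subtract 8 both sides, so sub: 4*(3*(5*x)) = 120 or -136.
Step 3. [4*(3*(5*x)) = 120 or -136] leading coefficient 4: divide by 4. So div: 3*(5*x) = 30 or -34.
Step 4. [3*(5*x) = 30 or -34] leading coefficient 3: divide by 3. So div: 5*x = 10 or -34/3.
Step 5. [5*x = 10 or -34/3] leading coefficient 5: divide by 5, so div: x = 2 or -34/15.

Answer: x ∈ {-34/15, 2}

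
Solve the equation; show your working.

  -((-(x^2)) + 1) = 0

Step 1. [-((-(x^2)) + 1) = 0] leading − — multiply by −1, so neg: (-(x^2)) + 1 = 0.
Step 2. [(-(x^2)) + 1 = 0] the outer +1 inverts by subtracting 1. So sub: -(x^2) = -1.
Step 3. [-(x^2) = -1] leading − — multiply by −1, so neg: x^2 = 1.
Step 4. [x^2 = 1] √ both sides: 1 ≥ 0 gives two branches, so sqrt: x = 1 or -1.

Answer: x ∈ {-1, 1}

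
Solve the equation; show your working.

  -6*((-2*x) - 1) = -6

Step 1. [-6*((-2*x) - 1) = -6] -6 out front; divide by -6, so div: (-2*x) - 1 = 1.
Step 2. [(-2*x) - 1 = 1] add 1: x sits inside (… - 1), so sub: -2*x = 2.
Step 3. [-2*x = 2] -2·(inner) — divide through by -2 ⇒ div: x = -1.

Answer: x ∈ {-1}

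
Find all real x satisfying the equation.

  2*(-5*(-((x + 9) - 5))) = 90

Step 1. [2*(-5*(-((x + 9) - 5))) = 90] 2 out front; divide by 2 ⇒ div: -5*(-((x + 9) - 5)) = 45.
Step 2. [-5*(-((x + 9) - 5)) = 45] LHS = -5·(…); ÷-5 both sides, so div: -((x + 9) - 5) = -9.
Step 3. [-((x + 9) - 5) = -9] LHS negated; negate both sides. So neg: (x + 9) - 5 = 9.
Step 4. [(x + 9) - 5 = 9] -5 is outermost — add 5 both sides ⇒ sub: x + 9 = 14.
Step 5. [x + 9 = 14] the outer +9 inverts by subtracting 9 ⇒ sub: x = 5.

Answer: x ∈ {5}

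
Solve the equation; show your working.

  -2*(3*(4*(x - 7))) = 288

Step 1. [-2*(3*(4*(x - 7))) = 288] -2·(inner) — divide through by -2, so div: 3*(4*(x - 7)) = -144.
Step 2. [3*(4*(x - 7)) = -144] divide by the outer 3. So div: 4*(x - 7) = -48.
Step 3. [4*(x - 7) = -48] LHS = 4·(…); ÷4 both sides. So div: x - 7 = -12.
Step 4. [x - 7 = -12] the outer -7 inverts by adding 7, so sub: x = -5.

Answer: x ∈ {-5}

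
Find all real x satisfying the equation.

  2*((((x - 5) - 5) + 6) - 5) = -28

Step 1. [2*((((x - 5) - 5) + 6) - 5) = -28] 2·(inner) — divide through by 2, so div: (((x - 5) - 5) + 6) - 5 = -14.
Step 2. [(((x - 5) - 5) + 6) - 5 = -14] the outer -5 inverts by adding 5. So sub: ((x - 5) - 5) + 6 = -9.
Step 3. [((x - 5) - 5) + 6 = -9] the outer +6 inverts by subtracting 6. So sub: (x - 5) - 5 = -15.
Step 4. [(x - 5) - 5 = -15] the outer -5 inverts by adding 5, so sub: x - 5 = -10.
Step 5. [x - 5 = -10] add 5: x sits inside (… - 5), so sub: x = -5.

Answer: x ∈ {-5}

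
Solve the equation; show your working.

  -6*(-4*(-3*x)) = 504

Step 1. [-6*(-4*(-3*x)) = 504] divide by the outer -6, so div: -4*(-3*x) = -84.
Step 2. [-4*(-3*x) = -84] LHS = -4·(…); ÷-4 both sides, so div: -3*x = 21.
Step 3. [-3*x = 21] LHS = -3·(…); ÷-3 both sides, so div: x = -7.

Answer: x ∈ {-7}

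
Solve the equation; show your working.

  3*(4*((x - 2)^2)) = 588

Step 1. [3*(4*((x - 2)^2)) = 588] 3·(inner) — divide through by 3 ⇒ div: 4*((x - 2)^2) = 196.
Step 2. [4*((x - 2)^2) = 196] 4·(inner) — divide through by 4. So div: (x - 2)^2 = 49.
Step 3. [(x - 2)^2 = 49] √ both sides: 49 ≥ 0 gives two branches. So sqrt: x - 2 = 7 or -7.
Step 4. [x - 2 = 7 or -7] 2 comes off first (add 2) ⇒ sub: x = 9 or -5.

Answer: x ∈ {-5, 9}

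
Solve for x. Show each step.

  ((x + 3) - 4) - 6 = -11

Step 1. [((x + 3) - 4) - 6 = -11] the outer -6 inverts by adding 6 ⇒ sub: (x + 3) - 4 = -5.
Step 2. [(x + 3) - 4 = -5] the outer -4 inverts by adding 4. So sub: x + 3 = -1.
Step 3. [x + 3 = -1] the outer +3 inverts by subtracting 3 ⇒ sub: x = -4.

Answer: x ∈ {-4}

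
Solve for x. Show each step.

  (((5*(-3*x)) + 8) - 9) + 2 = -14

Step 1. [(((5*(-3*x)) + 8) - 9) + 2 = -14] peel the +2: subtract 2 from each side. So sub: ((5*(-3*x)) + 8) - 9 = -16.
Step 2. [((5*(-3*x)) + 8) - 9 = -16] 9 comes off first (add 9) ⇒ sub: (5*(-3*x)) + 8 = -7.
Step 3. [(5*(-3*x)) + 8 = -7] subtract 8: x sits inside (… + 8). So sub: 5*(-3*x) = -15.
Step 4. [5*(-3*x) = -15] 5·(inner) — divide through by 5 ⇒ div: -3*x = -3.
Step 5. [-3*x = -3] LHS = -3·(…); ÷-3 both sides. So div: x = 1.

Answer: x ∈ {1}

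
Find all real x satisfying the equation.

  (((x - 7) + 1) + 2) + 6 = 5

Step 1. [(((x - 7) + 1) + 2) + 6 = 5] subtract 6: x sits inside (… + 6). So sub: ((x - 7) + 1) + 2 = -1.
Step 2. [((x - 7) + 1) + 2 = -1] subtract 2: x sits inside (… + 2) ⇒ sub: (x - 7) + 1 = -3.
Step 3. [(x - 7) + 1 = -3] the outer +1 inverts by subtracting 1, so sub: x - 7 = -4.
Step 4. [x - 7 = -4] -7 is outermost — add 7 both sides, so sub: x = 3.

Answer: x ∈ {3}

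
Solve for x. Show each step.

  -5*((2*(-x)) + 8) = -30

Step 1. [-5*((2*(-x)) + 8) = -30] leading coefficient -5: divide by -5. So div: (2*(-x)) + 8 = 6.
Step 2. [(2*(-x)) + 8 = 6] the outer +8 inverts by subtracting 8, so sub: 2*(-x) = -2.
Step 3. [2*(-x) = -2] LHS = 2·(…); ÷2 both sides, so div: -x = -1.
Step 4. [-x = -1] flip signs both sides. So neg: x = 1.

Answer: x ∈ {1}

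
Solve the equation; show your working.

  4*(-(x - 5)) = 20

Step 1. [4*(-(x - 5)) = 20] LHS = 4·(…); ÷4 both sides. So div: -(x - 5) = 5.
Step 2. [-(x - 5) = 5] LHS negated; negate both sides ⇒ neg: x - 5 = -5.
Step 3. [x - 5 = -5] 5 comes off first (add 5) ⇒ sub: x = 0.

Answer: x ∈ {0}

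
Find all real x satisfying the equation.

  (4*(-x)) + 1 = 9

Step 1. [(4*(-x)) + 1 = 9] +1 is outermost — subtract 1 both sides ⇒ sub: 4*(-x) = 8.
Step 2. [4*(-x) = 8] divide by the outer 4 ⇒ div: -x = 2.
Step 3. [-x = 2] LHS negated; negate both sides ⇒ neg: x = -2.

Answer: x ∈ {-2}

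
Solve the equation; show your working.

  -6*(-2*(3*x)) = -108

Step 1. [-6*(-2*(3*x)) = -108] divide by the outer -6, so div: -2*(3*x) = 18.
Step 2. [-2*(3*x) = 18] divide by the outer -2. So div: 3*x = -9.
Step 3. [3*x = -9] divide by the outer 3 ⇒ div: x = -3.

Answer: x ∈ {-3}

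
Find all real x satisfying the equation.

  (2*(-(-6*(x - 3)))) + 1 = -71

Step 1. [(2*(-(-6*(x - 3)))) + 1 = -71] +1 is outermost — subtract 1 both sides ⇒ sub: 2*(-(-6*(x - 3))) = -72.
Step 2. [2*(-(-6*(x - 3))) = -72] LHS = 2·(…); ÷2 both sides, so div: -(-6*(x - 3)) = -36.
Step 3. [-(-6*(x - 3)) = -36] LHS negated; negate both sides ⇒ neg: -6*(x - 3) = 36.
Step 4. [-6*(x - 3) = 36] leading coefficient -6: divide by -6, so div: x - 3 = -6.
Step 5. [x - 3 = -6] peel the -3: add 3 from each side. So sub: x = -3.

Answer: x ∈ {-3}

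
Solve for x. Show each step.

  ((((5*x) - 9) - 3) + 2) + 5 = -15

Step 1. [((((5*x) - 9) - 3) + 2) + 5 = -15] 5 comes off first (subtract 5). So sub: (((5*x) - 9) - 3) + 2 = -20.
Step 2. [(((5*x) - 9) - 3) + 2 = -20] subtract 2: x sits inside (… + 2), so sub: ((5*x) - 9) - 3 = -22.
Step 3. [((5*x) - 9) - 3 = -22] the outer -3 inverts by adding 3 ⇒ sub: (5*x) - 9 = -19.
Step 4. [(5*x) - 9 = -19] -9 is outermost — add 9 both sides, so sub: 5*x = -10.
Step 5. [5*x = -10] 5·(inner) — divide through by 5. So div: x = -2.

Answer: x ∈ {-2}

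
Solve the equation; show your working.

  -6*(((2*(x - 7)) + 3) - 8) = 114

Step 1. [-6*(((2*(x - 7)) + 3) - 8) = 114] LHS = -6·(…); ÷-6 both sides, so div: ((2*(x - 7)) + 3) - 8 = -19.
Step 2. [((2*(x - 7)) + 3) - 8 = -19] 8 comes off first (add 8). So sub: (2*(x - 7)) + 3 = -11.
Step 3. [(2*(x - 7)) + 3 = -11] 3 comes off first (subtract 3). So sub: 2*(x - 7) = -14.
Step 4. [2*(x - 7) = -14] LHS = 2·(…); ÷2 both sides. So div: x - 7 = -7.
Step 5. [x - 7 = -7] add 7: x sits inside (… - 7), so sub: x = 0.

Answer: x ∈ {0}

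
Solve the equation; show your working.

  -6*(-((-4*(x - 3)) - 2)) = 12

Step 1. [-6*(-((-4*(x - 3)) - 2)) = 12] -6 out front; divide by -6. So div: -((-4*(x - 3)) - 2) = -2.
Step 2. [-((-4*(x - 3)) - 2) = -2] leading − — multiply by −1, so neg: (-4*(x - 3)) - 2 = 2.
Step 3. [(-4*(x - 3)) - 2 = 2] add 2: x sits inside (… - 2), so sub: -4*(x - 3) = 4.
Step 4. [-4*(x - 3) = 4] leading coefficient -4: divide by -4, so div: x - 3 = -1.
Step 5. [x - 3 = -1] -3 is outermost — add 3 both sides. So sub: x = 2.

Answer: x ∈ {2}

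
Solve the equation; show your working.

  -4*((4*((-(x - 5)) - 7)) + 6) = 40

Step 1. [-4*((4*((-(x - 5)) - 7)) + 6) = 40] divide by the outer -4. So div: (4*((-(x - 5)) - 7)) + 6 = -10.
Step 2. [(4*((-(x - 5)) - 7)) + 6 = -10] 6 comes off first (subtract 6). So sub: 4*((-(x - 5)) - 7) = -16.
Step 3. [4*((-(x - 5)) - 7) = -16] divide by the outer 4, so div: (-(x - 5)) - 7 = -4.
Step 4. [(-(x - 5)) - 7 = -4] add 7: x sits inside (… - 7). So sub: -(x - 5) = 3.
Step 5. [-(x - 5) = 3] flip signs both sides, so neg: x - 5 = -3.
Step 6. [x - 5 = -3] 5 comes off first (add 5) ⇒ sub: x = 2.

Answer: x ∈ {2}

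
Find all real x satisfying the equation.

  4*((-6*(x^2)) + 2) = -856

Step 1. [4*((-6*(x^2)) + 2) = -856] 4·(inner) — divide through by 4. So div: (-6*(x^2)) + 2 = -214.
Step 2. [(-6*(x^2)) + 2 = -214] subtract 2: x sits inside (… + 2). So sub: -6*(x^2) = -216.
Step 3. [-6*(x^2) = -216] leading coefficient -6: divide by -6, so div: x^2 = 36.
Step 4. [x^2 = 36] 36 ≥ 0, LHS is (·)² — take ±√. So sqrt: x = 6 or -6.

Answer: x ∈ {-6, 6}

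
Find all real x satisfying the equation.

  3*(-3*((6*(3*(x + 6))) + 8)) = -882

Step 1. [3*(-3*((6*(3*(x + 6))) + 8)) = -882] 3 out front; divide by 3, so div: -3*((6*(3*(x + 6))) + 8) = -294.
Step 2. [-3*((6*(3*(x + 6))) + 8) = -294] -3·(inner) — divide through by -3 ⇒ div: (6*(3*(x + 6))) + 8 = 98.
Step 3. [(6*(3*(x + 6))) + 8 = 98] 8 comes off first (subtract 8). So sub: 6*(3*(x + 6)) = 90.
Step 4. [6*(3*(x + 6)) = 90] 6 out front; divide by 6, so div: 3*(x + 6) = 15.
Step 5. [3*(x + 6) = 15] 3·(inner) — divide through by 3, so div: x + 6 = 5.
Step 6. [x + 6 = 5] the outer +6 inverts by subtracting 6. So sub: x = -1.

Answer: x ∈ {-1}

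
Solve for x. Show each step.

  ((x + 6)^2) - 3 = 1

Step 1. [((x + 6)^2) - 3 = 1] the outer -3 inverts by adding 3. So sub: (x + 6)^2 = 4.
Step 2. [(x + 6)^2 = 4] LHS squared, RHS 4 ≥ 0: apply √ (±), so sqrt: x + 6 = 2 or -2.
Step 3. [x + 6 = 2 or -2] the outer +6 inverts by subtracting 6, so sub: x = -4 or -8.

Answer: x ∈ {-8, -4}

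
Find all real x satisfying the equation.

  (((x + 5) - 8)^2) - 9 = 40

Step 1. [(((x + 5) - 8)^2) - 9 = 40] -9 is outermost — add 9 both sides. So sub: ((x + 5) - 8)^2 = 49.
Step 2. [((x + 5) - 8)^2 = 49] LHS squared, RHS 49 ≥ 0: apply √ (±). So sqrt: (x + 5) - 8 = 7 or -7.
Step 3. [(x + 5) - 8 = 7 or -7] the outer -8 inverts by adding 8, so sub: x + 5 = 15 or 1.
Step 4. [x + 5 = 15 or 1] peel the +5: subtract 5 from each side, so sub: x = 10 or -4.

Answer: x ∈ {-4, 10}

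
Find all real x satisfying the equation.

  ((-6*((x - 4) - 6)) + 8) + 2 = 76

Step 1. [((-6*((x - 4) - 6)) + 8) + 2 = 76] +2 is outermost — subtract 2 both sides. So sub: (-6*((x - 4) - 6)) + 8 = 74.
Step 2. [(-6*((x - 4) - 6)) + 8 = 74] +8 is outermost — subtract 8 both sides ⇒ sub: -6*((x - 4) - 6) = 66.
Step 3. [-6*((x - 4) - 6) = 66] LHS = -6·(…); ÷-6 both sides ⇒ div: (x - 4) - 6 = -11.
Step 4. [(x - 4) - 6 = -11] peel the -6: add 6 from each side. So sub: x - 4 = -5.
Step 5. [x - 4 = -5] the outer -4 inverts by adding 4 ⇒ sub: x = -1.

Answer: x ∈ {-1}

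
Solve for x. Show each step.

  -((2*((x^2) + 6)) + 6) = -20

Step 1. [-((2*((x^2) + 6)) + 6) = -20] flip signs both sides, so neg: (2*((x^2) + 6)) + 6 = 20.
Step 2. [(2*((x^2) + 6)) + 6 = 20] 2 | LHS and 2 | 20: pull 2 out. So factor: ((x^2) + 6) + 3 = 10.
Step 3. [((x^2) + 6) + 3 = 10] the outer +3 inverts by subtracting 3 ⇒ sub: (x^2) + 6 = 7.
Step 4. [(x^2) + 6 = 7] +6 is outermost — subtract 6 both sides. So sub: x^2 = 1.
Step 5. [x^2 = 1] √ both sides: 1 ≥ 0 gives two branches ⇒ sqrt: x = 1 or -1.

Answer: x ∈ {-1, 1}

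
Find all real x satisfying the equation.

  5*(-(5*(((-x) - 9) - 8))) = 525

Step 1. [5*(-(5*(((-x) - 9) - 8))) = 525] divide by the outer 5. So div: -(5*(((-x) - 9) - 8)) = 105.
Step 2. [-(5*(((-x) - 9) - 8)) = 105] leading − — multiply by −1. So neg: 5*(((-x) - 9) - 8) = -105.
Step 3. [5*(((-x) - 9) - 8) = -105] 5·(inner) — divide through by 5. So div: ((-x) - 9) - 8 = -21.
Step 4. [((-x) - 9) - 8 = -21] add 8: x sits inside (… - 8), so sub: (-x) - 9 = -13.
Step 5. [(-x) - 9 = -13] peel the -9: add 9 from each side, so sub: -x = -4.
Step 6. [-x = -4] flip signs both sides, so neg: x = 4.

Answer: x ∈ {4}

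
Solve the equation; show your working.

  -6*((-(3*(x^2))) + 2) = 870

Step 1. [-6*((-(3*(x^2))) + 2) = 870] -6 out front; divide by -6 ⇒ div: (-(3*(x^2))) + 2 = -145.
Step 2. [(-(3*(x^2))) + 2 = -145] +2 is outermost — subtract 2 both sides. So sub: -(3*(x^2)) = -147.
Step 3. [-(3*(x^2)) = -147] leading − — multiply by −1 ⇒ neg: 3*(x^2) = 147.
Step 4. [3*(x^2) = 147] leading coefficient 3: divide by 3, so div: x^2 = 49.
Step 5. [x^2 = 49] LHS squared, RHS 49 ≥ 0: apply √ (±), so sqrt: x = 7 or -7.

Answer: x ∈ {-7, 7}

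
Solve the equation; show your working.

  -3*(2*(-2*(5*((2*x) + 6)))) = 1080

Step 1. [-3*(2*(-2*(5*((2*x) + 6)))) = 1080] leading coefficient -3: divide by -3, so div: 2*(-2*(5*((2*x) + 6))) = -360.
Step 2. [2*(-2*(5*((2*x) + 6))) = -360] leading coefficient 2: divide by 2, so div: -2*(5*((2*x) + 6)) = -180.
Step 3. [-2*(5*((2*x) + 6)) = -180] divide by the outer -2. So div: 5*((2*x) + 6) = 90.
Step 4. [5*((2*x) + 6) = 90] leading coefficient 5: divide by 5, so div: (2*x) + 6 = 18.
Step 5. [(2*x) + 6 = 18] 2 divides every term; factor it out, so factor: x + 3 = 9.
Step 6. [x + 3 = 9] subtract 3: x sits inside (… + 3) ⇒ sub: x = 6.

Answer: x ∈ {6}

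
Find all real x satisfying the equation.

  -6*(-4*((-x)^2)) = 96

Step 1. [-6*(-4*((-x)^2)) = 96] LHS = -6·(…); ÷-6 both sides, so div: -4*((-x)^2) = -16.
Step 2. [-4*((-x)^2) = -16] LHS = -4·(…); ÷-4 both sides. So div: (-x)^2 = 4.
Step 3. [(-x)^2 = 4] √ both sides: 4 ≥ 0 gives two branches. So sqrt: -x = 2 or -2.
Step 4. [-x = 2 or -2] LHS negated; negate both sides ⇒ neg: x = -2 or 2.

Answer: x ∈ {-2, 2}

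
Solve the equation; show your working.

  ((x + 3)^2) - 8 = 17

Step 1. [((x + 3)^2) - 8 = 17] peel the -8: add 8 from each side. So sub: (x + 3)^2 = 25.
Step 2. [(x + 3)^2 = 25] √ both sides: 25 ≥ 0 gives two branches ⇒ sqrt: x + 3 = 5 or -5.
Step 3. [x + 3 = 5 or -5] the outer +3 inverts by subtracting 3, so sub: x = 2 or -8.

Answer: x ∈ {-8, 2}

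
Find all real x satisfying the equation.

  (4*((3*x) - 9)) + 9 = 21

Step 1. [(4*((3*x) - 9)) + 9 = 21] 9 comes off first (subtract 9), so sub: 4*((3*x) - 9) = 12.
Step 2. [4*((3*x) - 9) = 12] divide by the outer 4 ⇒ div: (3*x) - 9 = 3.
Step 3. [(3*x) - 9 = 3] 3 | LHS and 3 | 3: pull 3 out. So factor: x - 3 = 1.
Step 4. [x - 3 = 1] 3 comes off first (add 3) ⇒ sub: x = 4.

Answer: x ∈ {4}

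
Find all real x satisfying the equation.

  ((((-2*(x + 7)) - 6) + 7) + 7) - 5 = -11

Step 1. [((((-2*(x + 7)) - 6) + 7) + 7) - 5 = -11] add 5: x sits inside (… - 5), so sub: (((-2*(x + 7)) - 6) + 7) + 7 = -6.
Step 2. [(((-2*(x + 7)) - 6) + 7) + 7 = -6] 7 comes off first (subtract 7) ⇒ sub: ((-2*(x + 7)) - 6) + 7 = -13.
Step 3. [((-2*(x + 7)) - 6) + 7 = -13] subtract 7: x sits inside (… + 7) ⇒ sub: (-2*(x + 7)) - 6 = -20.
Step 4. [(-2*(x + 7)) - 6 = -20] common factor -2 (LHS and -20) — divide through. So factor: (x + 7) + 3 = 10.
Step 5. [(x + 7) + 3 = 10] subtract 3: x sits inside (… + 3) ⇒ sub: x + 7 = 7.
Step 6. [x + 7 = 7] the outer +7 inverts by subtracting 7. So sub: x = 0.

Answer: x ∈ {0}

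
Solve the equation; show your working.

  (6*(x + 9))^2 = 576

Step 1. [(6*(x + 9))^2 = 576] 576 ≥ 0, LHS is (·)² — take ±√. So sqrt: 6*(x + 9) = 24 or -24.
Step 2. [6*(x + 9) = 24 or -24] 6 out front; divide by 6. So div: x + 9 = 4 or -4.
Step 3. [x + 9 = 4 or -4] the outer +9 inverts by subtracting 9, so sub: x = -5 or -13.

Answer: x ∈ {-13, -5}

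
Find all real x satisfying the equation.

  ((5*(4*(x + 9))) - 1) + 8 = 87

Step 1. [((5*(4*(x + 9))) - 1) + 8 = 87] +8 is outermost — subtract 8 both sides. So sub: (5*(4*(x + 9))) - 1 = 79.
Step 2. [(5*(4*(x + 9))) - 1 = 79] 1 comes off first (add 1), so sub: 5*(4*(x + 9)) = 80.
Step 3. [5*(4*(x + 9)) = 80] divide by the outer 5 ⇒ div: 4*(x + 9) = 16.
Step 4. [4*(x + 9) = 16] LHS = 4·(…); ÷4 both sides, so div: x + 9 = 4.
Step 5. [x + 9 = 4] subtract 9: x sits inside (… + 9) ⇒ sub: x = -5.

Answer: x ∈ {-5}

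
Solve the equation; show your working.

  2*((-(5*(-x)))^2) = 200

Step 1. [2*((-(5*(-x)))^2) = 200] divide by the outer 2 ⇒ div: (-(5*(-x)))^2 = 100.
Step 2. [(-(5*(-x)))^2 = 100] 100 ≥ 0, LHS is (·)² — take ±√. So sqrt: -(5*(-x)) = 10 or -10.
Step 3. [-(5*(-x)) = 10 or -10] LHS negated; negate both sides, so neg: 5*(-x) = -10 or 10.
Step 4. [5*(-x) = -10 or 10] LHS = 5·(…); ÷5 both sides ⇒ div: -x = -2 or 2.
Step 5. [-x = -2 or 2] leading − — multiply by −1. So neg: x = 2 or -2.

Answer: x ∈ {-2, 2}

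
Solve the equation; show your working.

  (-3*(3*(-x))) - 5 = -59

Step 1. [(-3*(3*(-x))) - 5 = -59] the outer -5 inverts by adding 5, so sub: -3*(3*(-x)) = -54.
Step 2. [-3*(3*(-x)) = -54] leading coefficient -3: divide by -3 ⇒ div: 3*(-x) = 18.
Step 3. [3*(-x) = 18] leading coefficient 3: divide by 3. So div: -x = 6.
Step 4. [-x = 6] LHS negated; negate both sides, so neg: x = -6.

Answer: x ∈ {-6}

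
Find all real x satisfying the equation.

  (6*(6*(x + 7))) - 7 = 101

Step 1. [(6*(6*(x + 7))) - 7 = 101] the outer -7 inverts by adding 7, so sub: 6*(6*(x + 7)) = 108.
Step 2. [6*(6*(x + 7)) = 108] divide by the outer 6. So div: 6*(x + 7) = 18.
Step 3. [6*(x + 7) = 18] 6 out front; divide by 6, so div: x + 7 = 3.
Step 4. [x + 7 = 3] +7 is outermost — subtract 7 both sides. So sub: x = -4.

Answer: x ∈ {-4}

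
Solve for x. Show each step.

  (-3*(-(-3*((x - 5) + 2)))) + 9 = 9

Step 1. [(-3*(-(-3*((x - 5) + 2)))) + 9 = 9] +9 is outermost — subtract 9 both sides. So sub: -3*(-(-3*((x - 5) + 2))) = 0.
Step 2. [-3*(-(-3*((x - 5) + 2))) = 0] divide by the outer -3 ⇒ div: -(-3*((x - 5) + 2)) = 0.
Step 3. [-(-3*((x - 5) + 2)) = 0] leading − — multiply by −1 ⇒ neg: -3*((x - 5) + 2) = 0.
Step 4. [-3*((x - 5) + 2) = 0] leading coefficient -3: divide by -3 ⇒ div: (x - 5) + 2 = 0.
Step 5. [(x - 5) + 2 = 0] the outer +2 inverts by subtracting 2. So sub: x - 5 = -2.
Step 6. [x - 5 = -2] 5 comes off first (add 5). So sub: x = 3.

Answer: x ∈ {3}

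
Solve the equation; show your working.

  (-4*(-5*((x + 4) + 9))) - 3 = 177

Step 1. [(-4*(-5*((x + 4) + 9))) - 3 = 177] the outer -3 inverts by adding 3, so sub: -4*(-5*((x + 4) + 9)) = 180.
Step 2. [-4*(-5*((x + 4) + 9)) = 180] LHS = -4·(…); ÷-4 both sides ⇒ div: -5*((x + 4) + 9) = -45.
Step 3. [-5*((x + 4) + 9) = -45] LHS = -5·(…); ÷-5 both sides ⇒ div: (x + 4) + 9 = 9.
Step 4. [(x + 4) + 9 = 9] subtract 9: x sits inside (… + 9) ⇒ sub: x + 4 = 0.
Step 5. [x + 4 = 0] subtract 4: x sits inside (… + 4). So sub: x = -4.

Answer: x ∈ {-4}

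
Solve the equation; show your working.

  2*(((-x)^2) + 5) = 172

Step 1. [2*(((-x)^2) + 5) = 172] 2·(inner) — divide through by 2, so div: ((-x)^2) + 5 = 86.
Step 2. [((-x)^2) + 5 = 86] the outer +5 inverts by subtracting 5, so sub: (-x)^2 = 81.
Step 3. [(-x)^2 = 81] 81 ≥ 0, LHS is (·)² — take ±√, so sqrt: -x = 9 or -9.
Step 4. [-x = 9 or -9] leading − — multiply by −1 ⇒ neg: x = -9 or 9.

Answer: x ∈ {-9, 9}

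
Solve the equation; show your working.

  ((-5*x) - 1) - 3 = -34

Step 1. [((-5*x) - 1) - 3 = -34] the outer -3 inverts by adding 3 ⇒ sub: (-5*x) - 1 = -31.
Step 2. [(-5*x) - 1 = -31] -1 is outermost — add 1 both sides. So sub: -5*x = -30.
Step 3. [-5*x = -30] -5 out front; divide by -5, so div: x = 6.

Answer: x ∈ {6}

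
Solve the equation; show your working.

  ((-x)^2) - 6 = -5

Step 1. [((-x)^2) - 6 = -5] -6 is outermost — add 6 both sides ⇒ sub: (-x)^2 = 1.
Step 2. [(-x)^2 = 1] LHS squared, RHS 1 ≥ 0: apply √ (±) ⇒ sqrt: -x = 1 or -1.
Step 3. [-x = 1 or -1] flip signs both sides, so neg: x = -1 or 1.

Answer: x ∈ {-1, 1}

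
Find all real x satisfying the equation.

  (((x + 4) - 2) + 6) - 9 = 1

Step 1. [(((x + 4) - 2) + 6) - 9 = 1] 9 comes off first (add 9). So sub: ((x + 4) - 2) + 6 = 10.
Step 2. [((x + 4) - 2) + 6 = 10] subtract 6: x sits inside (… + 6), so sub: (x + 4) - 2 = 4.
Step 3. [(x + 4) - 2 = 4] the outer -2 inverts by adding 2 ⇒ sub: x + 4 = 6.
Step 4. [x + 4 = 6] 4 comes off first (subtract 4) ⇒ sub: x = 2.

Answer: x ∈ {2}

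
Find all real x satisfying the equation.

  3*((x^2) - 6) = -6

Step 1. [3*((x^2) - 6) = -6] 3 out front; divide by 3 ⇒ div: (x^2) - 6 = -2.
Step 2. [(x^2) - 6 = -2] add 6: x sits inside (… - 6), so sub: x^2 = 4.
Step 3. [x^2 = 4] √ both sides: 4 ≥ 0 gives two branches ⇒ sqrt: x = 2 or -2.

Answer: x ∈ {-2, 2}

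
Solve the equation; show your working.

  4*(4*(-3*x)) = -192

Step 1. [4*(4*(-3*x)) = -192] 4·(inner) — divide through by 4, so div: 4*(-3*x) = -48.
Step 2. [4*(-3*x) = -48] 4·(inner) — divide through by 4 ⇒ div: -3*x = -12.
Step 3. [-3*x = -12] -3·(inner) — divide through by -3. So div: x = 4.

Answer: x ∈ {4}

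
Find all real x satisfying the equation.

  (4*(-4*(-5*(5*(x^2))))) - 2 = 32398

Step 1. [(4*(-4*(-5*(5*(x^2))))) - 2 = 32398] add 2: x sits inside (… - 2). So sub: 4*(-4*(-5*(5*(x^2)))) = 32400.
Step 2. [4*(-4*(-5*(5*(x^2)))) = 32400] leading coefficient 4: divide by 4. So div: -4*(-5*(5*(x^2))) = 8100.
Step 3. [-4*(-5*(5*(x^2))) = 8100] divide by the outer -4, so div: -5*(5*(x^2)) = -2025.
Step 4. [-5*(5*(x^2)) = -2025] -5·(inner) — divide through by -5 ⇒ div: 5*(x^2) = 405.
Step 5. [5*(x^2) = 405] LHS = 5·(…); ÷5 both sides ⇒ div: x^2 = 81.
Step 6. [x^2 = 81] LHS squared, RHS 81 ≥ 0: apply √ (±) ⇒ sqrt: x = 9 or -9.

Answer: x ∈ {-9, 9}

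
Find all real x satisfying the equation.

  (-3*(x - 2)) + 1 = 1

Step 1. [(-3*(x - 2)) + 1 = 1] the outer +1 inverts by subtracting 1. So sub: -3*(x - 2) = 0.
Step 2. [-3*(x - 2) = 0] LHS = -3·(…); ÷-3 both sides. So div: x - 2 = 0.
Step 3. [x - 2 = 0] 2 comes off first (add 2), so sub: x = 2.

Answer: x ∈ {2}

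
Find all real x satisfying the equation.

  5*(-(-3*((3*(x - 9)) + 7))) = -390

Step 1. [5*(-(-3*((3*(x - 9)) + 7))) = -390] LHS = 5·(…); ÷5 both sides. So div: -(-3*((3*(x - 9)) + 7)) = -78.
Step 2. [-(-3*((3*(x - 9)) + 7)) = -78] LHS negated; negate both sides ⇒ neg: -3*((3*(x - 9)) + 7) = 78.
Step 3. [-3*((3*(x - 9)) + 7) = 78] -3 out front; divide by -3 ⇒ div: (3*(x - 9)) + 7 = -26.
Step 4. [(3*(x - 9)) + 7 = -26] peel the +7: subtract 7 from each side ⇒ sub: 3*(x - 9) = -33.
Step 5. [3*(x - 9) = -33] 3 out front; divide by 3 ⇒ div: x - 9 = -11.
Step 6. [x - 9 = -11] add 9: x sits inside (… - 9), so sub: x = -2.

Answer: x ∈ {-2}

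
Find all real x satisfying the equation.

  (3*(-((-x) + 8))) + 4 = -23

Step 1. [(3*(-((-x) + 8))) + 4 = -23] 4 comes off first (subtract 4). So sub: 3*(-((-x) + 8)) = -27.
Step 2. [3*(-((-x) + 8)) = -27] leading coefficient 3: divide by 3, so div: -((-x) + 8) = -9.
Step 3. [-((-x) + 8) = -9] LHS negated; negate both sides. So neg: (-x) + 8 = 9.
Step 4. [(-x) + 8 = 9] subtract 8: x sits inside (… + 8), so sub: -x = 1.
Step 5. [-x = 1] flip signs both sides, so neg: x = -1.

Answer: x ∈ {-1}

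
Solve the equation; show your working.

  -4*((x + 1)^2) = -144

Step 1. [-4*((x + 1)^2) = -144] -4·(inner) — divide through by -4, so div: (x + 1)^2 = 36.
Step 2. [(x + 1)^2 = 36] √ both sides: 36 ≥ 0 gives two branches ⇒ sqrt: x + 1 = 6 or -6.
Step 3. [x + 1 = 6 or -6] peel the +1: subtract 1 from each side ⇒ sub: x = 5 or -7.

Answer: x ∈ {-7, 5}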